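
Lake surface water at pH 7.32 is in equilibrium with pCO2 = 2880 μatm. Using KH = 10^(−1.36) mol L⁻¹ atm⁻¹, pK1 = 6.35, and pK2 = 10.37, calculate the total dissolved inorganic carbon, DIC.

DIC = 1.30 mmol/L

[CO2*] = KH · pCO2 = 10^(−1.36) × 2880×10^-6 = 1.257×10^-4 mol/L
α₀ = 1/(1 + K1/[H⁺] + K1K2/[H⁺]²) = 1/(1 + 10^+0.97 + 10^-2.08) = 0.09670
DIC = [CO2*]/α₀ = 1.257×10^-4 / 0.09670 = 1.30 mmol/L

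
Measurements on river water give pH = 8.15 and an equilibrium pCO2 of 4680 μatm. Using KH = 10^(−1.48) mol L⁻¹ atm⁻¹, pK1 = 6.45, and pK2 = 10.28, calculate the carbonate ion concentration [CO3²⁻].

[CO2*] = KH · pCO2 = 10^(−1.48) × 4680×10^-6 = 1.550×10^-4 mol/L
α₀ = 1/(1 + K1/[H⁺] + K1K2/[H⁺]²) = 1/(1 + 10^+1.70 + 10^-0.43) = 0.01942
DIC = [CO2*]/α₀ = 1.550×10^-4 / 0.01942 = 7.979 mmol/L
[CO3²⁻] = α₂·DIC; α₂ = 0.007216, so [CO3²⁻] = 0.007216 × 7.979 = 0.0576 mmol/L

[CO3²⁻] = 0.0576 mmol/L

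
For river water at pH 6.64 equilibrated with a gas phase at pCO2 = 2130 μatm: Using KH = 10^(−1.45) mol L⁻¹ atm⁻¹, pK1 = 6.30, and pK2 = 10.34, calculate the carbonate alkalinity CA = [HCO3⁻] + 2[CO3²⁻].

[CO2*] = KH · pCO2 = 10^(−1.45) × 2130×10^-6 = 7.558×10^-5 mol/L
α₀ = 1/(1 + K1/[H⁺] + K1K2/[H⁺]²) = 1/(1 + 10^+0.34 + 10^-3.36) = 0.3137
DIC = [CO2*]/α₀ = 7.558×10^-5 / 0.3137 = 0.2409 mmol/L
CA = (α₁ + 2α₂)·DIC = (0.6862 + 2×0.0001369) × 0.2409 = 0.165 mmol/L

CA = 0.165 mmol/L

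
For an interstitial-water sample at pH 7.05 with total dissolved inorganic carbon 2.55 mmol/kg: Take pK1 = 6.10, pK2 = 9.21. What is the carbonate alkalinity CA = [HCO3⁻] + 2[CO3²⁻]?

CA = [HCO3⁻] + 2[CO3²⁻] = (α₁ + 2α₂)·DIC
At pH 7.05: [H⁺]/K1 = 10^-0.95 = 0.11220, K2/[H⁺] = 10^-2.16 = 0.0069183
α₁ = 1/(1 + 0.11220 + 0.0069183) = 1/1.1191 = 0.8936; α₂ = α₁·K2/[H⁺] = 0.006182
α₁ + 2α₂ = 0.9059
CA = 0.9059 × 2.55 = 2.31 mmol/kg

CA = 2.31 mmol/kg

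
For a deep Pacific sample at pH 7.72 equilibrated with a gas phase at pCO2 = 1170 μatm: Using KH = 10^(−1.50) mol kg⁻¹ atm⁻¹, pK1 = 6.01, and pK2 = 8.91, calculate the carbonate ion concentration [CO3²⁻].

[CO2*] = KH · pCO2 = 10^(−1.50) × 1170×10^-6 = 3.700×10^-5 mol/kg
α₀ = 1/(1 + K1/[H⁺] + K1K2/[H⁺]²) = 1/(1 + 10^+1.71 + 10^+0.52) = 0.01799
DIC = [CO2*]/α₀ = 3.700×10^-5 / 0.01799 = 2.057 mmol/kg
[CO3²⁻] = α₂·DIC; α₂ = 0.05956, so [CO3²⁻] = 0.05956 × 2.057 = 0.123 mmol/kg

[CO3²⁻] = 0.123 mmol/kg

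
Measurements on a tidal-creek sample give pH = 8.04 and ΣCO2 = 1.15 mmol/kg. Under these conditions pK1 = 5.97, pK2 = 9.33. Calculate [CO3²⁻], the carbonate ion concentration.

α₂ = 1 / (1 + [H⁺]/K2 + [H⁺]²/(K1K2)) = 1 / (1 + 10^+1.29 + 10^-0.78)
   = 1 / (1 + 19.498 + 0.16596) = 1/20.664 = 0.04839
[CO3²⁻] = α₂ × DIC = 0.04839 × 1.15 = 0.0557 mmol/kg

[CO3²⁻] = 0.0557 mmol/kg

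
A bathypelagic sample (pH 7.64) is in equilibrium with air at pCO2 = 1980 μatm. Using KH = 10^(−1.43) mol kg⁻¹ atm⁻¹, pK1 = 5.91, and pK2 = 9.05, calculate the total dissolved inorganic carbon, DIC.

[CO2*] = KH · pCO2 = 10^(−1.43) × 1980×10^-6 = 7.356×10^-5 mol/kg
α₀ = 1/(1 + K1/[H⁺] + K1K2/[H⁺]²) = 1/(1 + 10^+1.73 + 10^+0.32) = 0.01761
DIC = [CO2*]/α₀ = 7.356×10^-5 / 0.01761 = 4.18 mmol/kg

DIC = 4.18 mmol/kg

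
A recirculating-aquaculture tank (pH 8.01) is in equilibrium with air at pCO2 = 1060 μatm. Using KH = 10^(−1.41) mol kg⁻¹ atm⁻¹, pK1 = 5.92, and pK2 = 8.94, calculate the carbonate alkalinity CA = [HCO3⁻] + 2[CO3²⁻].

[CO2*] = KH · pCO2 = 10^(−1.41) × 1060×10^-6 = 4.124×10^-5 mol/kg
α₀ = 1/(1 + K1/[H⁺] + K1K2/[H⁺]²) = 1/(1 + 10^+2.09 + 10^+1.16) = 0.007221
DIC = [CO2*]/α₀ = 4.124×10^-5 / 0.007221 = 5.711 mmol/kg
CA = (α₁ + 2α₂)·DIC = (0.8884 + 2×0.1044) × 5.711 = 6.27 mmol/kg

CA = 6.27 mmol/kg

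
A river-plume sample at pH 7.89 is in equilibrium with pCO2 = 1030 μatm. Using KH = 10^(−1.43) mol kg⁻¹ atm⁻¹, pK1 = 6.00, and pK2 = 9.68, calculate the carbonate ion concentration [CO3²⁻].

[CO3²⁻] = 0.0482 mmol/kg

[CO2*] = KH · pCO2 = 10^(−1.43) × 1030×10^-6 = 3.827×10^-5 mol/kg
α₀ = 1/(1 + K1/[H⁺] + K1K2/[H⁺]²) = 1/(1 + 10^+1.89 + 10^+0.10) = 0.01252
DIC = [CO2*]/α₀ = 3.827×10^-5 / 0.01252 = 3.057 mmol/kg
[CO3²⁻] = α₂·DIC; α₂ = 0.01576, so [CO3²⁻] = 0.01576 × 3.057 = 0.0482 mmol/kg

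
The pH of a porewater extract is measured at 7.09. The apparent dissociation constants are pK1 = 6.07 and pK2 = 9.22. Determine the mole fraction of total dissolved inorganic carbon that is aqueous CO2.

α₀ = 0.0866

α₀ = 1 / (1 + K1/[H⁺] + K1K2/[H⁺]²) = 1 / (1 + 10^+1.02 + 10^-1.11)
   = 1 / (1 + 10.471 + 0.077625) = 1/11.549 = 0.08659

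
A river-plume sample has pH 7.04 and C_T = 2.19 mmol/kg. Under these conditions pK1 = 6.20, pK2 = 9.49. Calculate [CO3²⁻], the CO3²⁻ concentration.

[CO3²⁻] = 6.77 μmol/kg

α₂ = 1 / (1 + [H⁺]/K2 + [H⁺]²/(K1K2)) = 1 / (1 + 10^+2.45 + 10^+1.61)
   = 1 / (1 + 281.84 + 40.738) = 1/323.58 = 0.003090
[CO3²⁻] = α₂ × DIC = 0.003090 × 2.19 = 0.00677 mmol/kg = 6.77 μmol/kg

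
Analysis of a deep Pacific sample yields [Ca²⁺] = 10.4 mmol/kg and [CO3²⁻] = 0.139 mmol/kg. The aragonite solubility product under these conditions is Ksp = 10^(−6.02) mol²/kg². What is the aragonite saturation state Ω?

Ω = 1.51

Ksp = 10^(−6.02) = 9.550×10^-7
Ω = [Ca²⁺][CO3²⁻]/Ksp = (10.4×10^-3)(0.139×10^-3) / 9.550×10^-7 = 1.51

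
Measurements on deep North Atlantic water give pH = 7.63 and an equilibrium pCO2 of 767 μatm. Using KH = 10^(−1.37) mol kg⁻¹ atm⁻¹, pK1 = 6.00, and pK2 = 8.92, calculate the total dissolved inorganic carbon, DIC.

[CO2*] = KH · pCO2 = 10^(−1.37) × 767×10^-6 = 3.272×10^-5 mol/kg
α₀ = 1/(1 + K1/[H⁺] + K1K2/[H⁺]²) = 1/(1 + 10^+1.63 + 10^+0.34) = 0.02181
DIC = [CO2*]/α₀ = 3.272×10^-5 / 0.02181 = 1.50 mmol/kg

DIC = 1.50 mmol/kg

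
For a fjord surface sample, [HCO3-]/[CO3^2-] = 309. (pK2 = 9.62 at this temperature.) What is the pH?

From K2 = [H⁺][CO3^2-]/[HCO3-]:  pH = pK2 − log₁₀([HCO3-]/[CO3^2-])
log₁₀(309) = +2.490
pH = 9.62 − (+2.490) = 7.13

pH = 7.13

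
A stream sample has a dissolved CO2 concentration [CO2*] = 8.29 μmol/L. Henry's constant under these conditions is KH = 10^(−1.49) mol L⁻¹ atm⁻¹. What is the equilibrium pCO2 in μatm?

pCO2 = 256 μatm

KH = 10^(−1.49) = 3.236×10^-2 mol L⁻¹ atm⁻¹
pCO2 = [CO2*]/KH = 8.29×10^-6 / 3.236×10^-2 = 2.56×10^-4 atm = 256 μatm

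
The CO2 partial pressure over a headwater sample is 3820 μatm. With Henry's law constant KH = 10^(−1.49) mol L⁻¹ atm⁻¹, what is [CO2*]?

[CO2*] = 124 μmol/L

KH = 10^(−1.49) = 3.236×10^-2 mol L⁻¹ atm⁻¹
[CO2*] = KH · pCO2 = 3.236×10^-2 × 3820×10^-6 atm = 1.24×10^-4 mol/L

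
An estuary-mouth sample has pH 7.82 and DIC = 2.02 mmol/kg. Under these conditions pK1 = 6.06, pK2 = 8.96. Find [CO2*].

[CO2*] = 0.0322 mmol/kg

α₀ = 1 / (1 + K1/[H⁺] + K1K2/[H⁺]²) = 1 / (1 + 10^+1.76 + 10^+0.62)
   = 1 / (1 + 57.544 + 4.1687) = 1/62.713 = 0.01595
[CO2*] = α₀ × DIC = 0.01595 × 2.02 = 0.0322 mmol/kg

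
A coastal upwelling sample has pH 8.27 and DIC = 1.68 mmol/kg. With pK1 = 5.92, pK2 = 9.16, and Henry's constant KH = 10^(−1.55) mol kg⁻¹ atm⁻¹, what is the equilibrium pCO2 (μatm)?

α₀ = 1 / (1 + K1/[H⁺] + K1K2/[H⁺]²) = 1 / (1 + 10^+2.35 + 10^+1.46)
   = 1 / (1 + 223.87 + 28.840) = 1/253.71 = 0.003941
[CO2*] = α₀ × DIC = 0.003941 × 1.68 = 0.006622 mmol/kg = 6.622 μmol/kg
pCO2 = [CO2*]/KH = 6.622×10^-6 / 2.818×10^-2 = 235 μatm

pCO2 = 235 μatm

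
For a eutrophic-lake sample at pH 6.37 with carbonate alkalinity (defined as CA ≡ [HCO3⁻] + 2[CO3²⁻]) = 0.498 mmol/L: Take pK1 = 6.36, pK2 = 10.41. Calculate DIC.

CA = [HCO3⁻] + 2[CO3²⁻] = (α₁ + 2α₂)·DIC
At pH 6.37: [H⁺]/K1 = 10^-0.01 = 0.97724, K2/[H⁺] = 10^-4.04 = 9.1201×10^-5
α₁ = 1/(1 + 0.97724 + 9.1201×10^-5) = 1/1.9773 = 0.5057; α₂ = α₁·K2/[H⁺] = 4.612×10^-5
α₁ + 2α₂ = 0.5058
DIC = CA / (α₁ + 2α₂) = 0.498 / 0.5058 = 0.985 mmol/L

DIC = 0.985 mmol/L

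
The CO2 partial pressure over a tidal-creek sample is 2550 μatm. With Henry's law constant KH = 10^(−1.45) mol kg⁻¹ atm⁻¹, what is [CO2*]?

[CO2*] = 90.5 μmol/kg

KH = 10^(−1.45) = 3.548×10^-2 mol kg⁻¹ atm⁻¹
[CO2*] = KH · pCO2 = 3.548×10^-2 × 2550×10^-6 atm = 9.05×10^-5 mol/kg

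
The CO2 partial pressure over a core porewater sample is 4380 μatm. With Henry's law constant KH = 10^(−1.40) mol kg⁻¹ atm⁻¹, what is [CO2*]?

[CO2*] = 174 μmol/kg

KH = 10^(−1.40) = 3.981×10^-2 mol kg⁻¹ atm⁻¹
[CO2*] = KH · pCO2 = 3.981×10^-2 × 4380×10^-6 atm = 1.74×10^-4 mol/kg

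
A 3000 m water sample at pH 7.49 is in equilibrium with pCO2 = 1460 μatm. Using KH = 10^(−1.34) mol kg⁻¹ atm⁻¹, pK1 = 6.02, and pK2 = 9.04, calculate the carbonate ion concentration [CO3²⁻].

[CO2*] = KH · pCO2 = 10^(−1.34) × 1460×10^-6 = 6.673×10^-5 mol/kg
α₀ = 1/(1 + K1/[H⁺] + K1K2/[H⁺]²) = 1/(1 + 10^+1.47 + 10^-0.08) = 0.03190
DIC = [CO2*]/α₀ = 6.673×10^-5 / 0.03190 = 2.092 mmol/kg
[CO3²⁻] = α₂·DIC; α₂ = 0.02654, so [CO3²⁻] = 0.02654 × 2.092 = 0.0555 mmol/kg

[CO3²⁻] = 0.0555 mmol/kg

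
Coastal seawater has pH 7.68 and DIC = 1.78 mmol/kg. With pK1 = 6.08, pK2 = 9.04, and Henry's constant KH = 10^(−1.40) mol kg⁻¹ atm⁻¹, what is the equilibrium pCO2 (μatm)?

α₀ = 1 / (1 + K1/[H⁺] + K1K2/[H⁺]²) = 1 / (1 + 10^+1.60 + 10^+0.24)
   = 1 / (1 + 39.811 + 1.7378) = 1/42.549 = 0.02350
[CO2*] = α₀ × DIC = 0.02350 × 1.78 = 0.04183 mmol/kg
pCO2 = [CO2*]/KH = 4.183×10^-5 / 3.981×10^-2 = 1050 μatm

pCO2 = 1050 μatm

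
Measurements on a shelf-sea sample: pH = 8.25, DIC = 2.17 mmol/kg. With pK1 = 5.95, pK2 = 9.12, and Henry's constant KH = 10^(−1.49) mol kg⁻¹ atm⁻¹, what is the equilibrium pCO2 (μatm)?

pCO2 = 295 μatm

α₀ = 1 / (1 + K1/[H⁺] + K1K2/[H⁺]²) = 1 / (1 + 10^+2.30 + 10^+1.43)
   = 1 / (1 + 199.53 + 26.915) = 1/227.44 = 0.004397
[CO2*] = α₀ × DIC = 0.004397 × 2.17 = 0.009541 mmol/kg = 9.541 μmol/kg
pCO2 = [CO2*]/KH = 9.541×10^-6 / 3.236×10^-2 = 295 μatm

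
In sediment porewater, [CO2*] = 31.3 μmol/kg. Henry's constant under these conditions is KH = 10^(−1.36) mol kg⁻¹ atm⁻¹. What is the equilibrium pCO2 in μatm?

pCO2 = 717 μatm

KH = 10^(−1.36) = 4.365×10^-2 mol kg⁻¹ atm⁻¹
pCO2 = [CO2*]/KH = 31.3×10^-6 / 4.365×10^-2 = 7.17×10^-4 atm = 717 μatm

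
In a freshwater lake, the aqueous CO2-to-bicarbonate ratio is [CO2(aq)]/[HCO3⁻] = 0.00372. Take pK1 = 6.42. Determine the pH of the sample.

From K1 = [H⁺][HCO3⁻]/[CO2(aq)]:  pH = pK1 − log₁₀([CO2(aq)]/[HCO3⁻])
log₁₀(0.00372) = -2.429
pH = 6.42 − (-2.429) = 8.85

pH = 8.85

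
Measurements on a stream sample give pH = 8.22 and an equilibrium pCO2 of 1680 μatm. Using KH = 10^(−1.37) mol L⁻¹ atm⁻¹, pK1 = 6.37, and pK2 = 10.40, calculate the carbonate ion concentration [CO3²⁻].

[CO3²⁻] = 0.0335 mmol/L

[CO2*] = KH · pCO2 = 10^(−1.37) × 1680×10^-6 = 7.167×10^-5 mol/L
α₀ = 1/(1 + K1/[H⁺] + K1K2/[H⁺]²) = 1/(1 + 10^+1.85 + 10^-0.33) = 0.01384
DIC = [CO2*]/α₀ = 7.167×10^-5 / 0.01384 = 5.179 mmol/L
[CO3²⁻] = α₂·DIC; α₂ = 0.006473, so [CO3²⁻] = 0.006473 × 5.179 = 0.0335 mmol/L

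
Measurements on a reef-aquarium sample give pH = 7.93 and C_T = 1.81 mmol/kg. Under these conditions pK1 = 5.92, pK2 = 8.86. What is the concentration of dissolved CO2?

[CO2*] = 15.7 μmol/kg

α₀ = 1 / (1 + K1/[H⁺] + K1K2/[H⁺]²) = 1 / (1 + 10^+2.01 + 10^+1.08)
   = 1 / (1 + 102.33 + 12.023) = 1/115.35 = 0.008669
[CO2*] = α₀ × DIC = 0.008669 × 1.81 = 0.0157 mmol/kg = 15.7 μmol/kg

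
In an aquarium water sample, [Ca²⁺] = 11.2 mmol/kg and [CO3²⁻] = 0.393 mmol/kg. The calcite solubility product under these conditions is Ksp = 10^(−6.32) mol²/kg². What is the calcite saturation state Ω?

Ksp = 10^(−6.32) = 4.786×10^-7
Ω = [Ca²⁺][CO3²⁻]/Ksp = (11.2×10^-3)(0.393×10^-3) / 4.786×10^-7 = 9.20

Ω = 9.20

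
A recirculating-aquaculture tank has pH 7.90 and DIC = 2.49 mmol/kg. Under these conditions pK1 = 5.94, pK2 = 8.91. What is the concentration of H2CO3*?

α₀ = 1 / (1 + K1/[H⁺] + K1K2/[H⁺]²) = 1 / (1 + 10^+1.96 + 10^+0.95)
   = 1 / (1 + 91.201 + 8.9125) = 1/101.11 = 0.009890
[CO2*] = α₀ × DIC = 0.009890 × 2.49 = 0.0246 mmol/kg

[CO2*] = 0.0246 mmol/kg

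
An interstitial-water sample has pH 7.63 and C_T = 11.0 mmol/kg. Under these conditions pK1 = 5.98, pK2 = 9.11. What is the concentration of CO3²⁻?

α₂ = 1 / (1 + [H⁺]/K2 + [H⁺]²/(K1K2)) = 1 / (1 + 10^+1.48 + 10^-0.17)
   = 1 / (1 + 30.200 + 0.67608) = 1/31.876 = 0.03137
[CO3²⁻] = α₂ × DIC = 0.03137 × 11.0 = 0.345 mmol/kg

[CO3²⁻] = 0.345 mmol/kg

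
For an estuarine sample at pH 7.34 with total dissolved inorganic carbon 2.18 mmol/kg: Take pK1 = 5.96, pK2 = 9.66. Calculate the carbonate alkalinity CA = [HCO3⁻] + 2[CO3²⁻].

CA = 2.10 mmol/kg

CA = [HCO3⁻] + 2[CO3²⁻] = (α₁ + 2α₂)·DIC
At pH 7.34: [H⁺]/K1 = 10^-1.38 = 0.041687, K2/[H⁺] = 10^-2.32 = 0.0047863
α₁ = 1/(1 + 0.041687 + 0.0047863) = 1/1.0465 = 0.9556; α₂ = α₁·K2/[H⁺] = 0.004574
α₁ + 2α₂ = 0.9647
CA = 0.9647 × 2.18 = 2.10 mmol/kg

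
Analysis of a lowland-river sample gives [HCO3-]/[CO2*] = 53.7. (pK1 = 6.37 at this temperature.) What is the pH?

pH = 8.10

From K1 = [H⁺][HCO3-]/[CO2*]:  pH = pK1 + log₁₀([HCO3-]/[CO2*])
log₁₀(53.7) = +1.730
pH = 6.37 + (+1.730) = 8.10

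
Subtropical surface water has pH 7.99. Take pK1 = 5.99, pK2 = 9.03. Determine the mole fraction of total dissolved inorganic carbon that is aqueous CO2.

α₀ = 0.00908

α₀ = 1 / (1 + K1/[H⁺] + K1K2/[H⁺]²) = 1 / (1 + 10^+2.00 + 10^+0.96)
   = 1 / (1 + 100.00 + 9.1201) = 1/110.12 = 0.009081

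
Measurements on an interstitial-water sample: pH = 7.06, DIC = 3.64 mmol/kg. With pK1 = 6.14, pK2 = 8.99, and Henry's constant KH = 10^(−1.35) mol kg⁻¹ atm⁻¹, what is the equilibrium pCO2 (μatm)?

α₀ = 1 / (1 + K1/[H⁺] + K1K2/[H⁺]²) = 1 / (1 + 10^+0.92 + 10^-1.01)
   = 1 / (1 + 8.3176 + 0.097724) = 1/9.4154 = 0.1062
[CO2*] = α₀ × DIC = 0.1062 × 3.64 = 0.3866 mmol/kg
pCO2 = [CO2*]/KH = 3.866×10^-4 / 4.467×10^-2 = 8650 μatm

pCO2 = 8650 μatm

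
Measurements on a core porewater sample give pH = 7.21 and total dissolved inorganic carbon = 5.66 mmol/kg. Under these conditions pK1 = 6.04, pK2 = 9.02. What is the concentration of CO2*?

α₀ = 1 / (1 + K1/[H⁺] + K1K2/[H⁺]²) = 1 / (1 + 10^+1.17 + 10^-0.64)
   = 1 / (1 + 14.791 + 0.22909) = 1/16.020 = 0.06242
[CO2*] = α₀ × DIC = 0.06242 × 5.66 = 0.353 mmol/kg

[CO2*] = 0.353 mmol/kg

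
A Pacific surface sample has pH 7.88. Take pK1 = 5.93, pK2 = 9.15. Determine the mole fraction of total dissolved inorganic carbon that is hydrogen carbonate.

α₁ = 0.939

α₁ = 1 / (1 + [H⁺]/K1 + K2/[H⁺]) = 1 / (1 + 10^-1.95 + 10^-1.27)
   = 1 / (1 + 0.011220 + 0.053703) = 1/1.0649 = 0.9390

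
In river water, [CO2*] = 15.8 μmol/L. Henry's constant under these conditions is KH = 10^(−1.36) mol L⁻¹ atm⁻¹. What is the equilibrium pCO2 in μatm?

pCO2 = 362 μatm

KH = 10^(−1.36) = 4.365×10^-2 mol L⁻¹ atm⁻¹
pCO2 = [CO2*]/KH = 15.8×10^-6 / 4.365×10^-2 = 3.62×10^-4 atm = 362 μatm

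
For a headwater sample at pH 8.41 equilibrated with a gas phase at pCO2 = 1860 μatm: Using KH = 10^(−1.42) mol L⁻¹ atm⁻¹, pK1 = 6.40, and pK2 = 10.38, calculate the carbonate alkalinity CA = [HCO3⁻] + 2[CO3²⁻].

[CO2*] = KH · pCO2 = 10^(−1.42) × 1860×10^-6 = 7.072×10^-5 mol/L
α₀ = 1/(1 + K1/[H⁺] + K1K2/[H⁺]²) = 1/(1 + 10^+2.01 + 10^+0.04) = 0.009576
DIC = [CO2*]/α₀ = 7.072×10^-5 / 0.009576 = 7.384 mmol/L
CA = (α₁ + 2α₂)·DIC = (0.9799 + 2×0.01050) × 7.384 = 7.39 mmol/L

CA = 7.39 mmol/L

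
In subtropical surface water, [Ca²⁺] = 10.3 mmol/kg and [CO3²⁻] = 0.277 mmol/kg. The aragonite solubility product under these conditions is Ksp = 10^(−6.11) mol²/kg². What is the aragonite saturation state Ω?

Ω = 3.68

Ksp = 10^(−6.11) = 7.762×10^-7
Ω = [Ca²⁺][CO3²⁻]/Ksp = (10.3×10^-3)(0.277×10^-3) / 7.762×10^-7 = 3.68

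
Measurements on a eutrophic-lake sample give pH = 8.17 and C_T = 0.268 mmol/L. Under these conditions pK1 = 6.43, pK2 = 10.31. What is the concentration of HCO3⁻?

α₁ = 1 / (1 + [H⁺]/K1 + K2/[H⁺]) = 1 / (1 + 10^-1.74 + 10^-2.14)
   = 1 / (1 + 0.018197 + 0.0072444) = 1/1.0254 = 0.9752
[HCO3⁻] = α₁ × DIC = 0.9752 × 0.268 = 0.261 mmol/L

[HCO3⁻] = 0.261 mmol/L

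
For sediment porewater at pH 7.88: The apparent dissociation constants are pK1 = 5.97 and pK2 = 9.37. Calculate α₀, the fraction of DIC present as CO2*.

α₀ = 1 / (1 + K1/[H⁺] + K1K2/[H⁺]²) = 1 / (1 + 10^+1.91 + 10^+0.42)
   = 1 / (1 + 81.283 + 2.6303) = 1/84.913 = 0.01178

α₀ = 0.0118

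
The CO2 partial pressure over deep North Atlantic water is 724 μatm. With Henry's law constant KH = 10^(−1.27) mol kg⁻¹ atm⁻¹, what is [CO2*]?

[CO2*] = 38.9 μmol/kg

KH = 10^(−1.27) = 5.370×10^-2 mol kg⁻¹ atm⁻¹
[CO2*] = KH · pCO2 = 5.370×10^-2 × 724×10^-6 atm = 3.89×10^-5 mol/kg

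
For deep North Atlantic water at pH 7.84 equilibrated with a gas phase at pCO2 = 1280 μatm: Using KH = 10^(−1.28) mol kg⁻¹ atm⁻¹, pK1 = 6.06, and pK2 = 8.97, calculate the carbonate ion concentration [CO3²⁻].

[CO2*] = KH · pCO2 = 10^(−1.28) × 1280×10^-6 = 6.718×10^-5 mol/kg
α₀ = 1/(1 + K1/[H⁺] + K1K2/[H⁺]²) = 1/(1 + 10^+1.78 + 10^+0.65) = 0.01522
DIC = [CO2*]/α₀ = 6.718×10^-5 / 0.01522 = 4.415 mmol/kg
[CO3²⁻] = α₂·DIC; α₂ = 0.06796, so [CO3²⁻] = 0.06796 × 4.415 = 0.300 mmol/kg

[CO3²⁻] = 0.300 mmol/kg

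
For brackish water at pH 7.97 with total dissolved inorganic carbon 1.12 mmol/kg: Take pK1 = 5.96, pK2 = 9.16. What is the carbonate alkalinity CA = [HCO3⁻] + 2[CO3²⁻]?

CA = 1.18 mmol/kg

CA = [HCO3⁻] + 2[CO3²⁻] = (α₁ + 2α₂)·DIC
At pH 7.97: [H⁺]/K1 = 10^-2.01 = 0.0097724, K2/[H⁺] = 10^-1.19 = 0.064565
α₁ = 1/(1 + 0.0097724 + 0.064565) = 1/1.0743 = 0.9308; α₂ = α₁·K2/[H⁺] = 0.06010
α₁ + 2α₂ = 1.0510
CA = 1.0510 × 1.12 = 1.18 mmol/kg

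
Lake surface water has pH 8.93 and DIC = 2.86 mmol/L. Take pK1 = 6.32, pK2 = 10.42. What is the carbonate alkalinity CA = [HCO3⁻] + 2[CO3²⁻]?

CA = 2.94 mmol/L

CA = [HCO3⁻] + 2[CO3²⁻] = (α₁ + 2α₂)·DIC
At pH 8.93: [H⁺]/K1 = 10^-2.61 = 0.0024547, K2/[H⁺] = 10^-1.49 = 0.032359
α₁ = 1/(1 + 0.0024547 + 0.032359) = 1/1.0348 = 0.9664; α₂ = α₁·K2/[H⁺] = 0.03127
α₁ + 2α₂ = 1.0289
CA = 1.0289 × 2.86 = 2.94 mmol/L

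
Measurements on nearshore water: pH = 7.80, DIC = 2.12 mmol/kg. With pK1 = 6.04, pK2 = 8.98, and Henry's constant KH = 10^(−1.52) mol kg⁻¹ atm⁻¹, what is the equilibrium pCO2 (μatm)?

α₀ = 1 / (1 + K1/[H⁺] + K1K2/[H⁺]²) = 1 / (1 + 10^+1.76 + 10^+0.58)
   = 1 / (1 + 57.544 + 3.8019) = 1/62.346 = 0.01604
[CO2*] = α₀ × DIC = 0.01604 × 2.12 = 0.03400 mmol/kg
pCO2 = [CO2*]/KH = 3.400×10^-5 / 3.020×10^-2 = 1130 μatm

pCO2 = 1130 μatm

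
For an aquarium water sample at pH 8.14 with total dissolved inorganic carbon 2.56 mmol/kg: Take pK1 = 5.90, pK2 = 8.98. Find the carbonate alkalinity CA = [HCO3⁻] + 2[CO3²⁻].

CA = [HCO3⁻] + 2[CO3²⁻] = (α₁ + 2α₂)·DIC
At pH 8.14: [H⁺]/K1 = 10^-2.24 = 0.0057544, K2/[H⁺] = 10^-0.84 = 0.14454
α₁ = 1/(1 + 0.0057544 + 0.14454) = 1/1.1503 = 0.8693; α₂ = α₁·K2/[H⁺] = 0.1257
α₁ + 2α₂ = 1.1207
CA = 1.1207 × 2.56 = 2.87 mmol/kg

CA = 2.87 mmol/kg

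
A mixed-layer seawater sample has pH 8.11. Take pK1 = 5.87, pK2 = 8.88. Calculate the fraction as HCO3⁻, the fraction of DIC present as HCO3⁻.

α₁ = 1 / (1 + [H⁺]/K1 + K2/[H⁺]) = 1 / (1 + 10^-2.24 + 10^-0.77)
   = 1 / (1 + 0.0057544 + 0.16982) = 1/1.1756 = 0.8506

α₁ = 0.851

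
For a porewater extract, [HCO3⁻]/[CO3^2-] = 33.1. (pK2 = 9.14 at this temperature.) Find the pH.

pH = 7.62

From K2 = [H⁺][CO3^2-]/[HCO3⁻]:  pH = pK2 − log₁₀([HCO3⁻]/[CO3^2-])
log₁₀(33.1) = +1.520
pH = 9.14 − (+1.520) = 7.62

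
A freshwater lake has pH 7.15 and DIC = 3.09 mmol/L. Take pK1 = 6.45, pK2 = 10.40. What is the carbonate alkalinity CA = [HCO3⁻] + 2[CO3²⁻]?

CA = 2.58 mmol/L

CA = [HCO3⁻] + 2[CO3²⁻] = (α₁ + 2α₂)·DIC
At pH 7.15: [H⁺]/K1 = 10^-0.70 = 0.19953, K2/[H⁺] = 10^-3.25 = 0.00056234
α₁ = 1/(1 + 0.19953 + 0.00056234) = 1/1.2001 = 0.8333; α₂ = α₁·K2/[H⁺] = 0.0004686
α₁ + 2α₂ = 0.8342
CA = 0.8342 × 3.09 = 2.58 mmol/L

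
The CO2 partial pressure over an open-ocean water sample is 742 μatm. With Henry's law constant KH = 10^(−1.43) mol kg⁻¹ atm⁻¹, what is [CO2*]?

KH = 10^(−1.43) = 3.715×10^-2 mol kg⁻¹ atm⁻¹
[CO2*] = KH · pCO2 = 3.715×10^-2 × 742×10^-6 atm = 2.76×10^-5 mol/kg

[CO2*] = 27.6 μmol/kg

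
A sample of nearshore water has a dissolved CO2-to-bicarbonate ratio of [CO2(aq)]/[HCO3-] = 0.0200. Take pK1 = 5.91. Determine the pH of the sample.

From K1 = [H⁺][HCO3-]/[CO2(aq)]:  pH = pK1 − log₁₀([CO2(aq)]/[HCO3-])
log₁₀(0.0200) = -1.699
pH = 5.91 − (-1.699) = 7.61

pH = 7.61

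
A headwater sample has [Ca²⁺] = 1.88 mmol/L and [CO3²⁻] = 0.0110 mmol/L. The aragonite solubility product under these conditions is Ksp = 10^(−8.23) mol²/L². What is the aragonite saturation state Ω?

Ω = 3.51

Ksp = 10^(−8.23) = 5.888×10^-9
Ω = [Ca²⁺][CO3²⁻]/Ksp = (1.88×10^-3)(0.0110×10^-3) / 5.888×10^-9 = 3.51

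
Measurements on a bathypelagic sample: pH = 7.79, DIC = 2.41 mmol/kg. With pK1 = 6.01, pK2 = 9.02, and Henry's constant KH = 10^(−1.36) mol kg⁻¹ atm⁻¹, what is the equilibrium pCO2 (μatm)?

α₀ = 1 / (1 + K1/[H⁺] + K1K2/[H⁺]²) = 1 / (1 + 10^+1.78 + 10^+0.55)
   = 1 / (1 + 60.256 + 3.5481) = 1/64.804 = 0.01543
[CO2*] = α₀ × DIC = 0.01543 × 2.41 = 0.03719 mmol/kg
pCO2 = [CO2*]/KH = 3.719×10^-5 / 4.365×10^-2 = 852 μatm

pCO2 = 852 μatm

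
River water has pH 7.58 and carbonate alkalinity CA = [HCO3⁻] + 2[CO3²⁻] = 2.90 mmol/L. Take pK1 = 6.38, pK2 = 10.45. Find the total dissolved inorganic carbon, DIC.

CA = [HCO3⁻] + 2[CO3²⁻] = (α₁ + 2α₂)·DIC
At pH 7.58: [H⁺]/K1 = 10^-1.20 = 0.063096, K2/[H⁺] = 10^-2.87 = 0.0013490
α₁ = 1/(1 + 0.063096 + 0.0013490) = 1/1.0644 = 0.9395; α₂ = α₁·K2/[H⁺] = 0.001267
α₁ + 2α₂ = 0.9420
DIC = CA / (α₁ + 2α₂) = 2.90 / 0.9420 = 3.08 mmol/L

DIC = 3.08 mmol/L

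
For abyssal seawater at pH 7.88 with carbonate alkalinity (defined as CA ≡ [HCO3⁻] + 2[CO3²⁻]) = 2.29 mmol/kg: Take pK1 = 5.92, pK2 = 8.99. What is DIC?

DIC = 2.16 mmol/kg

CA = [HCO3⁻] + 2[CO3²⁻] = (α₁ + 2α₂)·DIC
At pH 7.88: [H⁺]/K1 = 10^-1.96 = 0.010965, K2/[H⁺] = 10^-1.11 = 0.077625
α₁ = 1/(1 + 0.010965 + 0.077625) = 1/1.0886 = 0.9186; α₂ = α₁·K2/[H⁺] = 0.07131
α₁ + 2α₂ = 1.0612
DIC = CA / (α₁ + 2α₂) = 2.29 / 1.0612 = 2.16 mmol/kg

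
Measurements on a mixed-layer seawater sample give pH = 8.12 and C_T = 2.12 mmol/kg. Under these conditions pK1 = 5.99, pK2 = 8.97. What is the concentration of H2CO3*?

[CO2*] = 13.7 μmol/kg

α₀ = 1 / (1 + K1/[H⁺] + K1K2/[H⁺]²) = 1 / (1 + 10^+2.13 + 10^+1.28)
   = 1 / (1 + 134.90 + 19.055) = 1/154.95 = 0.006454
[CO2*] = α₀ × DIC = 0.006454 × 2.12 = 0.0137 mmol/kg = 13.7 μmol/kg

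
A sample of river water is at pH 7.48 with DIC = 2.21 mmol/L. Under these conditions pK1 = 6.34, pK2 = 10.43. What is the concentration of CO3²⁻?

α₂ = 1 / (1 + [H⁺]/K2 + [H⁺]²/(K1K2)) = 1 / (1 + 10^+2.95 + 10^+1.81)
   = 1 / (1 + 891.25 + 64.565) = 1/956.82 = 0.001045
[CO3²⁻] = α₂ × DIC = 0.001045 × 2.21 = 0.00231 mmol/L = 2.31 μmol/L

[CO3²⁻] = 2.31 μmol/L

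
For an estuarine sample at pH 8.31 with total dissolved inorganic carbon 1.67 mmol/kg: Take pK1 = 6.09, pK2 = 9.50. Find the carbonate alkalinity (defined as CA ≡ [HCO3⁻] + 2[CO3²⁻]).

CA = [HCO3⁻] + 2[CO3²⁻] = (α₁ + 2α₂)·DIC
At pH 8.31: [H⁺]/K1 = 10^-2.22 = 0.0060256, K2/[H⁺] = 10^-1.19 = 0.064565
α₁ = 1/(1 + 0.0060256 + 0.064565) = 1/1.0706 = 0.9341; α₂ = α₁·K2/[H⁺] = 0.06031
α₁ + 2α₂ = 1.0547
CA = 1.0547 × 1.67 = 1.76 mmol/kg

CA = 1.76 mmol/kg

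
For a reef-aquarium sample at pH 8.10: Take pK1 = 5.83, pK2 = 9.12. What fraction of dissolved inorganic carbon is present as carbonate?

α₂ = 1 / (1 + [H⁺]/K2 + [H⁺]²/(K1K2)) = 1 / (1 + 10^+1.02 + 10^-1.25)
   = 1 / (1 + 10.471 + 0.056234) = 1/11.528 = 0.08675

α₂ = 0.0867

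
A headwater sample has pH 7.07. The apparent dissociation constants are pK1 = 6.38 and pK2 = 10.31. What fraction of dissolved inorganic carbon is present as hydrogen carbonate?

α₁ = 0.830

α₁ = 1 / (1 + [H⁺]/K1 + K2/[H⁺]) = 1 / (1 + 10^-0.69 + 10^-3.24)
   = 1 / (1 + 0.20417 + 0.00057544) = 1/1.2047 = 0.8300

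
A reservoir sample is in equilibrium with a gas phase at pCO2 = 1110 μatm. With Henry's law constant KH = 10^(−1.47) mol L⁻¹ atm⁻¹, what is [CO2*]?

[CO2*] = 37.6 μmol/L

KH = 10^(−1.47) = 3.388×10^-2 mol L⁻¹ atm⁻¹
[CO2*] = KH · pCO2 = 3.388×10^-2 × 1110×10^-6 atm = 3.76×10^-5 mol/L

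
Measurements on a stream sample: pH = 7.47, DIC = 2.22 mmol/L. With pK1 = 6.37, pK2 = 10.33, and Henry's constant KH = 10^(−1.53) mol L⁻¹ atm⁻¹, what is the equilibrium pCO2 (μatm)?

α₀ = 1 / (1 + K1/[H⁺] + K1K2/[H⁺]²) = 1 / (1 + 10^+1.10 + 10^-1.76)
   = 1 / (1 + 12.589 + 0.017378) = 1/13.607 = 0.07349
[CO2*] = α₀ × DIC = 0.07349 × 2.22 = 0.1632 mmol/L
pCO2 = [CO2*]/KH = 1.632×10^-4 / 2.951×10^-2 = 5530 μatm

pCO2 = 5530 μatm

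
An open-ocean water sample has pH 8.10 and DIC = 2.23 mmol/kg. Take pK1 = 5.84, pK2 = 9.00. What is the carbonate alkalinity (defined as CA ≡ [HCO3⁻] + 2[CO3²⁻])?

CA = 2.47 mmol/kg

CA = [HCO3⁻] + 2[CO3²⁻] = (α₁ + 2α₂)·DIC
At pH 8.10: [H⁺]/K1 = 10^-2.26 = 0.0054954, K2/[H⁺] = 10^-0.90 = 0.12589
α₁ = 1/(1 + 0.0054954 + 0.12589) = 1/1.1314 = 0.8839; α₂ = α₁·K2/[H⁺] = 0.1113
α₁ + 2α₂ = 1.1064
CA = 1.1064 × 2.23 = 2.47 mmol/kg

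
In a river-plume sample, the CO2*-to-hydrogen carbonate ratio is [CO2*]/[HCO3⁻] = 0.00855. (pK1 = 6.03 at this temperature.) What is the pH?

From K1 = [H⁺][HCO3⁻]/[CO2*]:  pH = pK1 − log₁₀([CO2*]/[HCO3⁻])
log₁₀(0.00855) = -2.068
pH = 6.03 − (-2.068) = 8.10

pH = 8.10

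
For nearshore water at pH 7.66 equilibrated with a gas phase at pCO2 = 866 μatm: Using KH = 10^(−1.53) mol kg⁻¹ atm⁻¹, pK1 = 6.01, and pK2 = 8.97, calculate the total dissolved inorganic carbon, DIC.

[CO2*] = KH · pCO2 = 10^(−1.53) × 866×10^-6 = 2.556×10^-5 mol/kg
α₀ = 1/(1 + K1/[H⁺] + K1K2/[H⁺]²) = 1/(1 + 10^+1.65 + 10^+0.34) = 0.02090
DIC = [CO2*]/α₀ = 2.556×10^-5 / 0.02090 = 1.22 mmol/kg

DIC = 1.22 mmol/kg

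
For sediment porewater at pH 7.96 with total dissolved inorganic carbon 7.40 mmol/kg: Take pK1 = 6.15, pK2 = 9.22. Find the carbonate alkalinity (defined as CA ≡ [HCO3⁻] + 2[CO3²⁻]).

CA = 7.67 mmol/kg

CA = [HCO3⁻] + 2[CO3²⁻] = (α₁ + 2α₂)·DIC
At pH 7.96: [H⁺]/K1 = 10^-1.81 = 0.015488, K2/[H⁺] = 10^-1.26 = 0.054954
α₁ = 1/(1 + 0.015488 + 0.054954) = 1/1.0704 = 0.9342; α₂ = α₁·K2/[H⁺] = 0.05134
α₁ + 2α₂ = 1.0369
CA = 1.0369 × 7.40 = 7.67 mmol/kg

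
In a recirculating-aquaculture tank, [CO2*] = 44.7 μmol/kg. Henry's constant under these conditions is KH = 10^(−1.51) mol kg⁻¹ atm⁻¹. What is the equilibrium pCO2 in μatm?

KH = 10^(−1.51) = 3.090×10^-2 mol kg⁻¹ atm⁻¹
pCO2 = [CO2*]/KH = 44.7×10^-6 / 3.090×10^-2 = 1.45×10^-3 atm = 1450 μatm

pCO2 = 1450 μatm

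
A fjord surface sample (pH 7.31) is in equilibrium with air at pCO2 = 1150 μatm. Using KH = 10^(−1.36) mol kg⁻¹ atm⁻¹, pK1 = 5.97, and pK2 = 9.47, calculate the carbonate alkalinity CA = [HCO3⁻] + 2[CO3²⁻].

[CO2*] = KH · pCO2 = 10^(−1.36) × 1150×10^-6 = 5.020×10^-5 mol/kg
α₀ = 1/(1 + K1/[H⁺] + K1K2/[H⁺]²) = 1/(1 + 10^+1.34 + 10^-0.82) = 0.04342
DIC = [CO2*]/α₀ = 5.020×10^-5 / 0.04342 = 1.156 mmol/kg
CA = (α₁ + 2α₂)·DIC = (0.9500 + 2×0.006572) × 1.156 = 1.11 mmol/kg

CA = 1.11 mmol/kg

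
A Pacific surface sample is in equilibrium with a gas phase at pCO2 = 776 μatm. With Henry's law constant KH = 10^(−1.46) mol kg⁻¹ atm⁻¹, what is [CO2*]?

KH = 10^(−1.46) = 3.467×10^-2 mol kg⁻¹ atm⁻¹
[CO2*] = KH · pCO2 = 3.467×10^-2 × 776×10^-6 atm = 2.69×10^-5 mol/kg

[CO2*] = 26.9 μmol/kg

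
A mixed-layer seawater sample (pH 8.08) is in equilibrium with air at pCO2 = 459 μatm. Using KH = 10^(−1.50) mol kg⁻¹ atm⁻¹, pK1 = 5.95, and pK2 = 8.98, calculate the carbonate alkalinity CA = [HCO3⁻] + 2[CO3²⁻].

CA = 2.45 mmol/kg

[CO2*] = KH · pCO2 = 10^(−1.50) × 459×10^-6 = 1.451×10^-5 mol/kg
α₀ = 1/(1 + K1/[H⁺] + K1K2/[H⁺]²) = 1/(1 + 10^+2.13 + 10^+1.23) = 0.006541
DIC = [CO2*]/α₀ = 1.451×10^-5 / 0.006541 = 2.219 mmol/kg
CA = (α₁ + 2α₂)·DIC = (0.8824 + 2×0.1111) × 2.219 = 2.45 mmol/kg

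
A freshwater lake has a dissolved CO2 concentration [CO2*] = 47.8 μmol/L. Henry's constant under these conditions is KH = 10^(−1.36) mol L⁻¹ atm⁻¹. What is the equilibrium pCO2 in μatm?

KH = 10^(−1.36) = 4.365×10^-2 mol L⁻¹ atm⁻¹
pCO2 = [CO2*]/KH = 47.8×10^-6 / 4.365×10^-2 = 1.10×10^-3 atm = 1100 μatm

pCO2 = 1100 μatm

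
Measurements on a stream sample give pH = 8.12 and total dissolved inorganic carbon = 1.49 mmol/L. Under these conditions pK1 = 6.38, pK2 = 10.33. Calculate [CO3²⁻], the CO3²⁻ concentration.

α₂ = 1 / (1 + [H⁺]/K2 + [H⁺]²/(K1K2)) = 1 / (1 + 10^+2.21 + 10^+0.47)
   = 1 / (1 + 162.18 + 2.9512) = 1/166.13 = 0.006019
[CO3²⁻] = α₂ × DIC = 0.006019 × 1.49 = 0.00897 mmol/L = 8.97 μmol/L

[CO3²⁻] = 8.97 μmol/L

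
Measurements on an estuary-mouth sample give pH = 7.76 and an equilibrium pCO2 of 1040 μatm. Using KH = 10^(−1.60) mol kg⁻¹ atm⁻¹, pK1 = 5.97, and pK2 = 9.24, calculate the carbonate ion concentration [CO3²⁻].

[CO3²⁻] = 0.0533 mmol/kg

[CO2*] = KH · pCO2 = 10^(−1.60) × 1040×10^-6 = 2.612×10^-5 mol/kg
α₀ = 1/(1 + K1/[H⁺] + K1K2/[H⁺]²) = 1/(1 + 10^+1.79 + 10^+0.31) = 0.01546
DIC = [CO2*]/α₀ = 2.612×10^-5 / 0.01546 = 1.690 mmol/kg
[CO3²⁻] = α₂·DIC; α₂ = 0.03156, so [CO3²⁻] = 0.03156 × 1.690 = 0.0533 mmol/kg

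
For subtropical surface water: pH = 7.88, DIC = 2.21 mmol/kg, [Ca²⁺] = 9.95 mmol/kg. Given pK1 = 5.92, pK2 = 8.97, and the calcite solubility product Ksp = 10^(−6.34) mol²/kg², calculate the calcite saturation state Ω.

Ω = 3.58

α₂ = 1 / (1 + [H⁺]/K2 + [H⁺]²/(K1K2)) = 1 / (1 + 10^+1.09 + 10^-0.87)
   = 1 / (1 + 12.303 + 0.13490) = 1/13.438 = 0.07442
[CO3²⁻] = α₂ × DIC = 0.07442 × 2.21 = 0.1645 mmol/kg
Ksp = 10^(−6.34) = 4.571×10^-7
Ω = [Ca²⁺][CO3²⁻]/Ksp = (9.95×10^-3)(1.645×10^-4) / 4.571×10^-7 = 3.58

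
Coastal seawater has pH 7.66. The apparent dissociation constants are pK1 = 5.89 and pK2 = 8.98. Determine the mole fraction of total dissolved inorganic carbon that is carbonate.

α₂ = 0.0449

α₂ = 1 / (1 + [H⁺]/K2 + [H⁺]²/(K1K2)) = 1 / (1 + 10^+1.32 + 10^-0.45)
   = 1 / (1 + 20.893 + 0.35481) = 1/22.248 = 0.04495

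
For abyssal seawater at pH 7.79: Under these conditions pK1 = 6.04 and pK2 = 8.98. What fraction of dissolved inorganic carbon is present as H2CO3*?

α₀ = 0.0164

α₀ = 1 / (1 + K1/[H⁺] + K1K2/[H⁺]²) = 1 / (1 + 10^+1.75 + 10^+0.56)
   = 1 / (1 + 56.234 + 3.6308) = 1/60.865 = 0.01643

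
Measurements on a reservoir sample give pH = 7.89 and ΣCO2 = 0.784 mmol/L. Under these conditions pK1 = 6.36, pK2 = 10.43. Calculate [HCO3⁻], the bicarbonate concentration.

α₁ = 1 / (1 + [H⁺]/K1 + K2/[H⁺]) = 1 / (1 + 10^-1.53 + 10^-2.54)
   = 1 / (1 + 0.029512 + 0.0028840) = 1/1.0324 = 0.9686
[HCO3⁻] = α₁ × DIC = 0.9686 × 0.784 = 0.759 mmol/L

[HCO3⁻] = 0.759 mmol/L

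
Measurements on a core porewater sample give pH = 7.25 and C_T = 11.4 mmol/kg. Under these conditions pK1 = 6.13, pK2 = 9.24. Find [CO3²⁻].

α₂ = 1 / (1 + [H⁺]/K2 + [H⁺]²/(K1K2)) = 1 / (1 + 10^+1.99 + 10^+0.87)
   = 1 / (1 + 97.724 + 7.4131) = 1/106.14 = 0.009422
[CO3²⁻] = α₂ × DIC = 0.009422 × 11.4 = 0.107 mmol/kg

[CO3²⁻] = 0.107 mmol/kg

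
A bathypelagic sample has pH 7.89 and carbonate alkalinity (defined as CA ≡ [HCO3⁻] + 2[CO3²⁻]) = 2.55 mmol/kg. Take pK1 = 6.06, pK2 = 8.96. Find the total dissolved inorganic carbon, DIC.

CA = [HCO3⁻] + 2[CO3²⁻] = (α₁ + 2α₂)·DIC
At pH 7.89: [H⁺]/K1 = 10^-1.83 = 0.014791, K2/[H⁺] = 10^-1.07 = 0.085114
α₁ = 1/(1 + 0.014791 + 0.085114) = 1/1.0999 = 0.9092; α₂ = α₁·K2/[H⁺] = 0.07738
α₁ + 2α₂ = 1.0639
DIC = CA / (α₁ + 2α₂) = 2.55 / 1.0639 = 2.40 mmol/kg

DIC = 2.40 mmol/kg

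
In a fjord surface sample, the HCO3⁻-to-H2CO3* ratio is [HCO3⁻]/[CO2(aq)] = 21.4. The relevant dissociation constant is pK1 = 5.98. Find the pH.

pH = 7.31

From K1 = [H⁺][HCO3⁻]/[CO2(aq)]:  pH = pK1 + log₁₀([HCO3⁻]/[CO2(aq)])
log₁₀(21.4) = +1.330
pH = 5.98 + (+1.330) = 7.31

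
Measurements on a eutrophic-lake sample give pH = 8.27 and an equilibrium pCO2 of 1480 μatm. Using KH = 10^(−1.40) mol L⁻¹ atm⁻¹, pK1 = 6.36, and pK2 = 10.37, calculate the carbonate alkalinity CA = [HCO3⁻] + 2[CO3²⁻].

[CO2*] = KH · pCO2 = 10^(−1.40) × 1480×10^-6 = 5.892×10^-5 mol/L
α₀ = 1/(1 + K1/[H⁺] + K1K2/[H⁺]²) = 1/(1 + 10^+1.91 + 10^-0.19) = 0.01206
DIC = [CO2*]/α₀ = 5.892×10^-5 / 0.01206 = 4.886 mmol/L
CA = (α₁ + 2α₂)·DIC = (0.9802 + 2×0.007786) × 4.886 = 4.87 mmol/L

CA = 4.87 mmol/L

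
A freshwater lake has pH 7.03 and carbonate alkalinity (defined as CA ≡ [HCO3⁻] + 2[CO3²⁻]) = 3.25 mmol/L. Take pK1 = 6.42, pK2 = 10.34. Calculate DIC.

DIC = 4.05 mmol/L

CA = [HCO3⁻] + 2[CO3²⁻] = (α₁ + 2α₂)·DIC
At pH 7.03: [H⁺]/K1 = 10^-0.61 = 0.24547, K2/[H⁺] = 10^-3.31 = 0.00048978
α₁ = 1/(1 + 0.24547 + 0.00048978) = 1/1.2460 = 0.8026; α₂ = α₁·K2/[H⁺] = 0.0003931
α₁ + 2α₂ = 0.8034
DIC = CA / (α₁ + 2α₂) = 3.25 / 0.8034 = 4.05 mmol/L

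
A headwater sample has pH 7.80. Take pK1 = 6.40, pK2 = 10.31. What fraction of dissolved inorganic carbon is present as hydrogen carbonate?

α₁ = 0.959

α₁ = 1 / (1 + [H⁺]/K1 + K2/[H⁺]) = 1 / (1 + 10^-1.40 + 10^-2.51)
   = 1 / (1 + 0.039811 + 0.0030903) = 1/1.0429 = 0.9589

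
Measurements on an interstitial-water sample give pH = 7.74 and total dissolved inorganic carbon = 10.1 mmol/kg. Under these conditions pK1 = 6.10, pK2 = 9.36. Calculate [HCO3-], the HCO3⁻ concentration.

α₁ = 1 / (1 + [H⁺]/K1 + K2/[H⁺]) = 1 / (1 + 10^-1.64 + 10^-1.62)
   = 1 / (1 + 0.022909 + 0.023988) = 1/1.0469 = 0.9552
[HCO3⁻] = α₁ × DIC = 0.9552 × 10.1 = 9.65 mmol/kg

[HCO3⁻] = 9.65 mmol/kg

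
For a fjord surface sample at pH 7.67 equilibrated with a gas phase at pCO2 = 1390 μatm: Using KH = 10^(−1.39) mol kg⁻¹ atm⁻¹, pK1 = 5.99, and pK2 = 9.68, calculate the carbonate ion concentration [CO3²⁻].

[CO2*] = KH · pCO2 = 10^(−1.39) × 1390×10^-6 = 5.663×10^-5 mol/kg
α₀ = 1/(1 + K1/[H⁺] + K1K2/[H⁺]²) = 1/(1 + 10^+1.68 + 10^-0.33) = 0.02027
DIC = [CO2*]/α₀ = 5.663×10^-5 / 0.02027 = 2.793 mmol/kg
[CO3²⁻] = α₂·DIC; α₂ = 0.009482, so [CO3²⁻] = 0.009482 × 2.793 = 0.0265 mmol/kg

[CO3²⁻] = 0.0265 mmol/kg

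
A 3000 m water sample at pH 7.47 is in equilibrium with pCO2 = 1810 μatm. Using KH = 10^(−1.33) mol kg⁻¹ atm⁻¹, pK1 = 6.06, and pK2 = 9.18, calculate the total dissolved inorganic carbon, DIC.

DIC = 2.30 mmol/kg

[CO2*] = KH · pCO2 = 10^(−1.33) × 1810×10^-6 = 8.466×10^-5 mol/kg
α₀ = 1/(1 + K1/[H⁺] + K1K2/[H⁺]²) = 1/(1 + 10^+1.41 + 10^-0.30) = 0.03676
DIC = [CO2*]/α₀ = 8.466×10^-5 / 0.03676 = 2.30 mmol/kg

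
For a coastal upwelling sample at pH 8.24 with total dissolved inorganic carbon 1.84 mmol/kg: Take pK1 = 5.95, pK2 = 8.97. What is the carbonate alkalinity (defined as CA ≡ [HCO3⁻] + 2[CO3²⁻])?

CA = 2.12 mmol/kg

CA = [HCO3⁻] + 2[CO3²⁻] = (α₁ + 2α₂)·DIC
At pH 8.24: [H⁺]/K1 = 10^-2.29 = 0.0051286, K2/[H⁺] = 10^-0.73 = 0.18621
α₁ = 1/(1 + 0.0051286 + 0.18621) = 1/1.1913 = 0.8394; α₂ = α₁·K2/[H⁺] = 0.1563
α₁ + 2α₂ = 1.1520
CA = 1.1520 × 1.84 = 2.12 mmol/kg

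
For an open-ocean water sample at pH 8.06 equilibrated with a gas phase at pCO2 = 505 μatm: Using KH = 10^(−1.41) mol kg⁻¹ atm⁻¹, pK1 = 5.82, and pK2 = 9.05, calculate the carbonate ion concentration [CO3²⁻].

[CO3²⁻] = 0.349 mmol/kg

[CO2*] = KH · pCO2 = 10^(−1.41) × 505×10^-6 = 1.965×10^-5 mol/kg
α₀ = 1/(1 + K1/[H⁺] + K1K2/[H⁺]²) = 1/(1 + 10^+2.24 + 10^+1.25) = 0.005193
DIC = [CO2*]/α₀ = 1.965×10^-5 / 0.005193 = 3.783 mmol/kg
[CO3²⁻] = α₂·DIC; α₂ = 0.09235, so [CO3²⁻] = 0.09235 × 3.783 = 0.349 mmol/kg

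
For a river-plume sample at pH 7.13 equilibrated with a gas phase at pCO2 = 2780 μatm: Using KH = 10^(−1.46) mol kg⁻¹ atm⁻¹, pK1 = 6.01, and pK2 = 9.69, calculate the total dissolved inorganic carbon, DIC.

[CO2*] = KH · pCO2 = 10^(−1.46) × 2780×10^-6 = 9.639×10^-5 mol/kg
α₀ = 1/(1 + K1/[H⁺] + K1K2/[H⁺]²) = 1/(1 + 10^+1.12 + 10^-1.44) = 0.07033
DIC = [CO2*]/α₀ = 9.639×10^-5 / 0.07033 = 1.37 mmol/kg

DIC = 1.37 mmol/kg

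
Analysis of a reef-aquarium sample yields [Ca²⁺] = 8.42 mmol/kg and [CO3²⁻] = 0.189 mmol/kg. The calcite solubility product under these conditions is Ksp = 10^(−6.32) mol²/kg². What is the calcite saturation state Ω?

Ω = 3.32

Ksp = 10^(−6.32) = 4.786×10^-7
Ω = [Ca²⁺][CO3²⁻]/Ksp = (8.42×10^-3)(0.189×10^-3) / 4.786×10^-7 = 3.32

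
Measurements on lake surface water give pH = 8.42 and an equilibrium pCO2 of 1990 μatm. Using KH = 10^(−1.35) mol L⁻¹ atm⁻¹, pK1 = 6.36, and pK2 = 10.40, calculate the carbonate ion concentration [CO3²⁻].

[CO3²⁻] = 0.107 mmol/L

[CO2*] = KH · pCO2 = 10^(−1.35) × 1990×10^-6 = 8.889×10^-5 mol/L
α₀ = 1/(1 + K1/[H⁺] + K1K2/[H⁺]²) = 1/(1 + 10^+2.06 + 10^+0.08) = 0.008546
DIC = [CO2*]/α₀ = 8.889×10^-5 / 0.008546 = 10.40 mmol/L
[CO3²⁻] = α₂·DIC; α₂ = 0.01027, so [CO3²⁻] = 0.01027 × 10.40 = 0.107 mmol/L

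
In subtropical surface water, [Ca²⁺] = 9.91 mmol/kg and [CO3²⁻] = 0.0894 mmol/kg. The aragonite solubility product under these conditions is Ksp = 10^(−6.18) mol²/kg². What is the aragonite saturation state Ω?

Ω = 1.34

Ksp = 10^(−6.18) = 6.607×10^-7
Ω = [Ca²⁺][CO3²⁻]/Ksp = (9.91×10^-3)(0.0894×10^-3) / 6.607×10^-7 = 1.34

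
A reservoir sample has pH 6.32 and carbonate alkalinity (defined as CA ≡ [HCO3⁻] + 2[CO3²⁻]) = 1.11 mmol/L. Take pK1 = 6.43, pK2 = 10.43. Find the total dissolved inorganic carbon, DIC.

DIC = 2.54 mmol/L

CA = [HCO3⁻] + 2[CO3²⁻] = (α₁ + 2α₂)·DIC
At pH 6.32: [H⁺]/K1 = 10^0.11 = 1.2882, K2/[H⁺] = 10^-4.11 = 7.7625×10^-5
α₁ = 1/(1 + 1.2882 + 7.7625×10^-5) = 1/2.2883 = 0.4370; α₂ = α₁·K2/[H⁺] = 3.392×10^-5
α₁ + 2α₂ = 0.4371
DIC = CA / (α₁ + 2α₂) = 1.11 / 0.4371 = 2.54 mmol/L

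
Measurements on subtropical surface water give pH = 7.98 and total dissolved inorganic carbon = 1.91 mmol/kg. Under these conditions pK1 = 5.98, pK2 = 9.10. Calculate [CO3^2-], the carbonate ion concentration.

[CO3²⁻] = 0.133 mmol/kg

α₂ = 1 / (1 + [H⁺]/K2 + [H⁺]²/(K1K2)) = 1 / (1 + 10^+1.12 + 10^-0.88)
   = 1 / (1 + 13.183 + 0.13183) = 1/14.314 = 0.06986
[CO3²⁻] = α₂ × DIC = 0.06986 × 1.91 = 0.133 mmol/kg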